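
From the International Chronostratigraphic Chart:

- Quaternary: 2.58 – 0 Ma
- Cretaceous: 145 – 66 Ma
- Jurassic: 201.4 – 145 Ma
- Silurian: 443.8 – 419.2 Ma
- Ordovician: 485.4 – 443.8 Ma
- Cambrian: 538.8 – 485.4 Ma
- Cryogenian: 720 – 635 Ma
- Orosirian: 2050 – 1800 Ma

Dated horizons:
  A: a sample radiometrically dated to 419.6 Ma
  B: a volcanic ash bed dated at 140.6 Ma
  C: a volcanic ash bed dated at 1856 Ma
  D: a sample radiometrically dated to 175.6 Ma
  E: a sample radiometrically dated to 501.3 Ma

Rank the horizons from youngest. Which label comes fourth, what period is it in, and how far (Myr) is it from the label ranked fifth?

Sorted youngest-first by Ma: B (140.6), D (175.6), A (419.6), E (501.3), C (1856).
The fourth youngest is E at 501.3 Ma, which lies in 538.8–485.4 Ma: the Cambrian.
The fifth youngest is C at 1856 Ma; separation = |501.3 − 1856| = 1354.7 Myr.

E, in the Cambrian; 1354.7 million years to C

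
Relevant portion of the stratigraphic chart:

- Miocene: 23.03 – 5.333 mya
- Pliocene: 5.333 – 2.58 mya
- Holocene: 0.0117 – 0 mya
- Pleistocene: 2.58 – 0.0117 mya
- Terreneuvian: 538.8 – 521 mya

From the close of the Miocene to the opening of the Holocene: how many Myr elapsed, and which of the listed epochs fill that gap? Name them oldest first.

End of Miocene = 5.333 Ma; start of Holocene = 0.0117 Ma.
Gap = 5.333 − 0.0117 = 5.3213 Myr.
Epochs wholly inside 5.333–0.0117 Ma: Pliocene (5.333–2.58), Pleistocene (2.58–0.0117).

5.3213 million years; Pliocene, Pleistocene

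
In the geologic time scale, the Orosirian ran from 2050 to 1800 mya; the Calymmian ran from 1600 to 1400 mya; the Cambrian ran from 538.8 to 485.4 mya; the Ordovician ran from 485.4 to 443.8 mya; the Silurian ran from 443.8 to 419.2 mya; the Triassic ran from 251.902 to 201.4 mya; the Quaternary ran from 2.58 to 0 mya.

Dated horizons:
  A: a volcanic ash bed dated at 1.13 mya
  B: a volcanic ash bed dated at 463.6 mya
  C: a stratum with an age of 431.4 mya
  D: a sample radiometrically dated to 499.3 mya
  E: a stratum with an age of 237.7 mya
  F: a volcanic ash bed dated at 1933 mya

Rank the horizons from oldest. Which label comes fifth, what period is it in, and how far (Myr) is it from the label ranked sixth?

E, in the Triassic; 236.57 million years to A

Sorted oldest-first by Ma: F (1933), D (499.3), B (463.6), C (431.4), E (237.7), A (1.13).
The fifth oldest is E at 237.7 Ma, which lies in 251.902–201.4 Ma: the Triassic.
The sixth oldest is A at 1.13 Ma; separation = |237.7 − 1.13| = 236.57 Myr.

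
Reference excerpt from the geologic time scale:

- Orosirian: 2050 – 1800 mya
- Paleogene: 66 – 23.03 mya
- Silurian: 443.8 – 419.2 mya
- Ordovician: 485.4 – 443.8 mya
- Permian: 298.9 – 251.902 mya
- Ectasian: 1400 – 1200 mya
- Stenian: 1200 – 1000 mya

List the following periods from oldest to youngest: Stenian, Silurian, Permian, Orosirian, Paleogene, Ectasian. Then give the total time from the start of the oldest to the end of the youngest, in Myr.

Orosirian, Ectasian, Stenian, Silurian, Permian, Paleogene; total span 2026.97 Myr

Start ages (Ma): Orosirian 2050, Ectasian 1400, Stenian 1200, Silurian 443.8, Permian 298.9, Paleogene 66.
Ordered oldest to youngest: Orosirian, Ectasian, Stenian, Silurian, Permian, Paleogene.
Span = 2050 − 23.03 = 2026.97 Myr.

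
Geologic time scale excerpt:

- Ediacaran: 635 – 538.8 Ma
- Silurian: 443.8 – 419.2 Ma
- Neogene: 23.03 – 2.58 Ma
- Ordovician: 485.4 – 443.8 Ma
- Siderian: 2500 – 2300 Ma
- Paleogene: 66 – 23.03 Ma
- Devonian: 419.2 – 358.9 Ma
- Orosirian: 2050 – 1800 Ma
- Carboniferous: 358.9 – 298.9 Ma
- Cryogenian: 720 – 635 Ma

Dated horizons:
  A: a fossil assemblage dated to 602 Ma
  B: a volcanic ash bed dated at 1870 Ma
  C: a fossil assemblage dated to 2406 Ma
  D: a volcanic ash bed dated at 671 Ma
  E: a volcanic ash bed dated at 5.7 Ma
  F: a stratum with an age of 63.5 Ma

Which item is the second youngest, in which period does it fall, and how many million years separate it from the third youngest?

Smaller Ma means younger, so youngest first: E 5.7 < F 63.5 < A 602 < D 671 < B 1870 < C 2406.
Counting 2 along gives F (63.5 Ma); the excerpt puts that inside the Paleogene, 66–23.03 Ma.
Next in line is A (602 Ma), and 602 − 63.5 = 538.5 Myr.

F, in the Paleogene; 538.5 million years to A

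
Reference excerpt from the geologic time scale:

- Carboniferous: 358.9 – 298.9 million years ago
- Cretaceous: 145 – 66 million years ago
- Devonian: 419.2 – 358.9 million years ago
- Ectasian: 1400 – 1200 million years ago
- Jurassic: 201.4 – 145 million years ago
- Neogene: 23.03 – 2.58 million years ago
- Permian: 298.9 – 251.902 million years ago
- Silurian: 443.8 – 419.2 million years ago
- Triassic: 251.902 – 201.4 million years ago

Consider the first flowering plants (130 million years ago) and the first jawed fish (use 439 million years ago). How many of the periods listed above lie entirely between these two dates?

5

439 Ma sits inside the Silurian (443.8–419.2) and 130 Ma inside the Cretaceous (145–66); neither of those is wholly between the two dates.
The listed periods lying completely between them are Devonian, Carboniferous, Permian, Triassic, Jurassic — 5 in all.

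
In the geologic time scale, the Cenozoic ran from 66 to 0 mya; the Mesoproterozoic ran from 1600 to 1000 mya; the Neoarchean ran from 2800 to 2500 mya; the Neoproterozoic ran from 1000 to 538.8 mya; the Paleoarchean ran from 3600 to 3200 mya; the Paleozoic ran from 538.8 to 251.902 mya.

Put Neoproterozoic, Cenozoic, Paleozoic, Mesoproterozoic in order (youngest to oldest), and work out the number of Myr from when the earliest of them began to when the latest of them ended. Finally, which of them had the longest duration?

Cenozoic, Paleozoic, Neoproterozoic, Mesoproterozoic; total span 1600 Myr; longest is Mesoproterozoic

From the excerpt: Neoproterozoic 1000–538.8; Cenozoic 66–0; Paleozoic 538.8–251.902; Mesoproterozoic 1600–1000 (Ma).
Larger Ma is earlier, so the oldest is Mesoproterozoic and the youngest is Cenozoic; youngest to oldest: Cenozoic, Paleozoic, Neoproterozoic, Mesoproterozoic.
Oldest start 1600 minus youngest end 0 gives 1600 Myr overall.
Individual lengths (start − end): Paleozoic 286.898; Cenozoic 66; Mesoproterozoic 600; Neoproterozoic 461.2. The largest is Mesoproterozoic at 600 Myr.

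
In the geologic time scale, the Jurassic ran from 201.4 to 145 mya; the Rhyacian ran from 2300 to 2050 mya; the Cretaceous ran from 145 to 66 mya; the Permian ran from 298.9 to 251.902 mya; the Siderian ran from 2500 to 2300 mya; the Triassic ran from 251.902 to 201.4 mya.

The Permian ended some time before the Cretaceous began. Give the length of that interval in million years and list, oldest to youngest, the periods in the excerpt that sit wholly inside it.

106.902 million years; Triassic, Jurassic

The Permian closes at 251.902 Ma and the Cretaceous opens at 145 Ma, so the interval is 251.902 − 145 = 106.902 Myr.
A period fits inside if it starts at or after 251.902 Ma and ends at or before 145 Ma; oldest first that gives Triassic, Jurassic.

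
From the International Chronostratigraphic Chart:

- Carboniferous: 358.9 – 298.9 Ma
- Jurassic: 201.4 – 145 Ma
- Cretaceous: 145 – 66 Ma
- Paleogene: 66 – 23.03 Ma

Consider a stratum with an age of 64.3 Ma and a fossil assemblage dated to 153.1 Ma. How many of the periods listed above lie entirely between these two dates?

153.1 Ma sits inside the Jurassic (201.4–145) and 64.3 Ma inside the Paleogene (66–23.03); neither of those is wholly between the two dates.
The listed periods lying completely between them are Cretaceous — 1 in all.

1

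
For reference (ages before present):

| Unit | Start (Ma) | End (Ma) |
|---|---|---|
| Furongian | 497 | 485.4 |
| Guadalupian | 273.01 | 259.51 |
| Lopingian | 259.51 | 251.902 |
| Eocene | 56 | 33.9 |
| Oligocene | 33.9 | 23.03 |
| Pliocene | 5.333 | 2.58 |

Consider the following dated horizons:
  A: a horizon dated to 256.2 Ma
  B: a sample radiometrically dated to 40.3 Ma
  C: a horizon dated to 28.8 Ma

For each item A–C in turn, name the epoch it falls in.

A — Lopingian; B — Eocene; C — Oligocene

Match each age against the start–end ranges in the excerpt: A = 256.2 Ma → Lopingian (259.51–251.902); B = 40.3 Ma → Eocene (56–33.9); C = 28.8 Ma → Oligocene (33.9–23.03).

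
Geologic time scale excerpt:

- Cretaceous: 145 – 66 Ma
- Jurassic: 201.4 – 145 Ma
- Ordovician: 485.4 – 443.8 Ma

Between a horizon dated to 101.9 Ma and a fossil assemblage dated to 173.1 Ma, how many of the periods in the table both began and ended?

0

Checking each listed span, none has both start < 173.1 Ma and end > 101.9 Ma — every period straddles one of the two dates or lies outside them — so the count is 0.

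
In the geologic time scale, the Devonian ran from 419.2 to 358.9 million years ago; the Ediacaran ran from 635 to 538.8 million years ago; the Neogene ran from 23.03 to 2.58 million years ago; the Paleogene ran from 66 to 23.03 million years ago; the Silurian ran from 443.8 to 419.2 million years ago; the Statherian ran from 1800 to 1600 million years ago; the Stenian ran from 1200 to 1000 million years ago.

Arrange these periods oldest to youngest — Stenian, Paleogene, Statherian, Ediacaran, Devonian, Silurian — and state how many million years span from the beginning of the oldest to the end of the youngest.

Statherian, Stenian, Ediacaran, Silurian, Devonian, Paleogene; total span 1776.97 Myr

Start ages (Ma): Statherian 1800, Stenian 1200, Ediacaran 635, Silurian 443.8, Devonian 419.2, Paleogene 66.
Ordered oldest to youngest: Statherian, Stenian, Ediacaran, Silurian, Devonian, Paleogene.
Span = 1800 − 23.03 = 1776.97 Myr.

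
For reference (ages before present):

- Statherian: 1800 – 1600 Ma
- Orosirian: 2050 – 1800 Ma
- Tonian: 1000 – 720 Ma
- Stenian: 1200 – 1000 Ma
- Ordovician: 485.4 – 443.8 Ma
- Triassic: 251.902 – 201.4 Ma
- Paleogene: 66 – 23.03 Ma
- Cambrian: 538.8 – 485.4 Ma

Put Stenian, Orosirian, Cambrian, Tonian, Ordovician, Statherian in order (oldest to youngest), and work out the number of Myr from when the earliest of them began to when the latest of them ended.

Orosirian → Statherian → Stenian → Tonian → Cambrian → Ordovician; total span 1606.2 Myr

From the excerpt: Stenian 1200–1000; Orosirian 2050–1800; Cambrian 538.8–485.4; Tonian 1000–720; Ordovician 485.4–443.8; Statherian 1800–1600 (Ma).
Larger Ma is earlier, so the oldest is Orosirian and the youngest is Ordovician; oldest to youngest: Orosirian, Statherian, Stenian, Tonian, Cambrian, Ordovician.
Oldest start 2050 minus youngest end 443.8 gives 1606.2 Myr overall.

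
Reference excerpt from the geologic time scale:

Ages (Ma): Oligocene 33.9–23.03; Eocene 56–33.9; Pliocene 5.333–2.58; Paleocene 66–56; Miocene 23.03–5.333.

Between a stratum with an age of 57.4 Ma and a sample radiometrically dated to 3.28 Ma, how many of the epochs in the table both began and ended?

57.4 Ma sits inside the Paleocene (66–56) and 3.28 Ma inside the Pliocene (5.333–2.58); neither of those is wholly between the two dates.
The listed epochs lying completely between them are Eocene, Oligocene, Miocene — 3 in all.

3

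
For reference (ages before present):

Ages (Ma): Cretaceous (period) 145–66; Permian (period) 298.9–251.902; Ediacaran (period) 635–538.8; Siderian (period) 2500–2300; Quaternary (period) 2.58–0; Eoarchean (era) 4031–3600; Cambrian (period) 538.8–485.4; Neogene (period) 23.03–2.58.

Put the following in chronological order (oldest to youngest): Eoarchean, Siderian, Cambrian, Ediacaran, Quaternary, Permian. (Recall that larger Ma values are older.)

The oldest of these is Eoarchean (starts 4031 Ma) and the youngest is Quaternary (ends 0 Ma).
In between, by decreasing start age: Siderian (2500), Ediacaran (635), Cambrian (538.8), Permian (298.9).

Eoarchean → Siderian → Ediacaran → Cambrian → Permian → Quaternary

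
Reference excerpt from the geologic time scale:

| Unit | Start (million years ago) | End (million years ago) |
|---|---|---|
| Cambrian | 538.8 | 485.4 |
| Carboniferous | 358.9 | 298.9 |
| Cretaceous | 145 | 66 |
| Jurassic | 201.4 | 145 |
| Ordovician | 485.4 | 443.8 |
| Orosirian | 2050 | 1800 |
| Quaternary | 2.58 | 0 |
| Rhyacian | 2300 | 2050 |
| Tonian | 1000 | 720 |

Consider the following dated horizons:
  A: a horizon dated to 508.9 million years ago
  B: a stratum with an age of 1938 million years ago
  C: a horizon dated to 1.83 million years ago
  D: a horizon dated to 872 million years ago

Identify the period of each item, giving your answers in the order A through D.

A: 508.9 Ma lies in 538.8–485.4 Ma, so Cambrian.
B: 1938 Ma lies in 2050–1800 Ma, so Orosirian.
C: 1.83 Ma lies in 2.58–0 Ma, so Quaternary.
D: 872 Ma lies in 1000–720 Ma, so Tonian.

A — Cambrian; B — Orosirian; C — Quaternary; D — Tonian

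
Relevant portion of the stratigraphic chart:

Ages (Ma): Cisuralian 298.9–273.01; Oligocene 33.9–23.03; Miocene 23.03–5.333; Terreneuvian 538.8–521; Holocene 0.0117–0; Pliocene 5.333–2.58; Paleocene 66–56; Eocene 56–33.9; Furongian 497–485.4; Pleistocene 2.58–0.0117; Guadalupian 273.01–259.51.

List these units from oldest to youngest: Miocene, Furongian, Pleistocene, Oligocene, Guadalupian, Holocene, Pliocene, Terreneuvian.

Terreneuvian, Furongian, Guadalupian, Oligocene, Miocene, Pliocene, Pleistocene, Holocene

Read off each span (Ma): Miocene 23.03–5.333; Furongian 497–485.4; Pleistocene 2.58–0.0117; Oligocene 33.9–23.03; Guadalupian 273.01–259.51; Holocene 0.0117–0; Pliocene 5.333–2.58; Terreneuvian 538.8–521.
Larger Ma is older, so oldest→youngest is Terreneuvian, Furongian, Guadalupian, Oligocene, Miocene, Pliocene, Pleistocene, Holocene.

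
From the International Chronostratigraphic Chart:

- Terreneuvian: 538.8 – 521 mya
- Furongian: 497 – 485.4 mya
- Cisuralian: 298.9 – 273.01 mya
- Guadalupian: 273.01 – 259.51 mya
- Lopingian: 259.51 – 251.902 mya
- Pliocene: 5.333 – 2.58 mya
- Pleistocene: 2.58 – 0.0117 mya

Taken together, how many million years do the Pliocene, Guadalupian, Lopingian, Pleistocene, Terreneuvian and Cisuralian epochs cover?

Each duration: Pliocene = 2.753; Guadalupian = 13.5; Lopingian = 7.608; Pleistocene = 2.5683; Terreneuvian = 17.8; Cisuralian = 25.89.
Sum: 2.753 + 13.5 + 7.608 + 2.5683 + 17.8 + 25.89 = 70.1193 Myr.

70.1193 million years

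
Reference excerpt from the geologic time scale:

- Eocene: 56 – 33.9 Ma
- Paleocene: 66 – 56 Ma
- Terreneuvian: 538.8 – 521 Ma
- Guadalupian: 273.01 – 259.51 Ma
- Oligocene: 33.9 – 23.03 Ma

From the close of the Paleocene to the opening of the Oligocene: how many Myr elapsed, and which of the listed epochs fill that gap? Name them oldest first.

22.1 million years; Eocene

End of Paleocene = 56 Ma; start of Oligocene = 33.9 Ma.
Gap = 56 − 33.9 = 22.1 Myr.
Epochs wholly inside 56–33.9 Ma: Eocene (56–33.9).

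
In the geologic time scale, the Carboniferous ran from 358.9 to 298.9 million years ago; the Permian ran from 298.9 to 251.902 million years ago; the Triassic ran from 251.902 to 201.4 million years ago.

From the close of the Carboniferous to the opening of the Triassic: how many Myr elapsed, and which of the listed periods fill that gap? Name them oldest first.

46.998 million years; Permian

End of Carboniferous = 298.9 Ma; start of Triassic = 251.902 Ma.
Gap = 298.9 − 251.902 = 46.998 Myr.
Periods wholly inside 298.9–251.902 Ma: Permian (298.9–251.902).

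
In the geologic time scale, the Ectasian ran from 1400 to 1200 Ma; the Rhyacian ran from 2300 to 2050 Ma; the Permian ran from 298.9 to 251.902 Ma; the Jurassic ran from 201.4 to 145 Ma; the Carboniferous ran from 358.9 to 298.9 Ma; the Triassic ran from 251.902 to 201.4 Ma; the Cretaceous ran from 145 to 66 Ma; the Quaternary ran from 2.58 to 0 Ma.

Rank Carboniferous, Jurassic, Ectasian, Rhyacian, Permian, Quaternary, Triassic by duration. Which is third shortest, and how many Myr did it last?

Durations: Carboniferous 60; Jurassic 56.4; Ectasian 200; Rhyacian 250; Permian 46.998; Quaternary 2.58; Triassic 50.502 Myr.
Sorted shortest-first: Quaternary (2.58), Permian (46.998), Triassic (50.502), Jurassic (56.4), Carboniferous (60), Ectasian (200), Rhyacian (250).
The third shortest is Triassic at 50.502 Myr.

Triassic, 50.502 million years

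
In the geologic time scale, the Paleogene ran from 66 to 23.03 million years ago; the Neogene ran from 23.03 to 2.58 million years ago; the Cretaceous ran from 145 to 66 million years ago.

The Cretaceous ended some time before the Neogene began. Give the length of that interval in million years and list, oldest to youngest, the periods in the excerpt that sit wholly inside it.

The Cretaceous closes at 66 Ma and the Neogene opens at 23.03 Ma, so the interval is 66 − 23.03 = 42.97 Myr.
A period fits inside if it starts at or after 66 Ma and ends at or before 23.03 Ma; oldest first that gives Paleogene.

42.97 million years; Paleogene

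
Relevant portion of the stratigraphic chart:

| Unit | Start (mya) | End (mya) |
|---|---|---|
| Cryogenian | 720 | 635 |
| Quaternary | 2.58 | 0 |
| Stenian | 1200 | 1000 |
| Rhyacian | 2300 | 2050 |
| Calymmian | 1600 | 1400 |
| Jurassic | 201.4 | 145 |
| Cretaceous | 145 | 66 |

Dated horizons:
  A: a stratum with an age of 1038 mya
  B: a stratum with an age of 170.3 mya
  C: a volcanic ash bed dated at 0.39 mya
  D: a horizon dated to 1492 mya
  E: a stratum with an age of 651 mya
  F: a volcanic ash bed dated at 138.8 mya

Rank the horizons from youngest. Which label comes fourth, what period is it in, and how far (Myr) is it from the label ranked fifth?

Sorted youngest-first by Ma: C (0.39), F (138.8), B (170.3), E (651), A (1038), D (1492).
The fourth youngest is E at 651 Ma, which lies in 720–635 Ma: the Cryogenian.
The fifth youngest is A at 1038 Ma; separation = |651 − 1038| = 387 Myr.

E, in the Cryogenian; 387 million years to A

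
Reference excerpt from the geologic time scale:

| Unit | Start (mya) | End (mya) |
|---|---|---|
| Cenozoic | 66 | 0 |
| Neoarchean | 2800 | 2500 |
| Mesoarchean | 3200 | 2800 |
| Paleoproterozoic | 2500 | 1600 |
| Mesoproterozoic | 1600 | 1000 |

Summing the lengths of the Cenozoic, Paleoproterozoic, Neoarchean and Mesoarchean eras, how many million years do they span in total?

1666 million years

Each duration: Cenozoic = 66; Paleoproterozoic = 900; Neoarchean = 300; Mesoarchean = 400.
Sum: 66 + 900 + 300 + 400 = 1666 Myr.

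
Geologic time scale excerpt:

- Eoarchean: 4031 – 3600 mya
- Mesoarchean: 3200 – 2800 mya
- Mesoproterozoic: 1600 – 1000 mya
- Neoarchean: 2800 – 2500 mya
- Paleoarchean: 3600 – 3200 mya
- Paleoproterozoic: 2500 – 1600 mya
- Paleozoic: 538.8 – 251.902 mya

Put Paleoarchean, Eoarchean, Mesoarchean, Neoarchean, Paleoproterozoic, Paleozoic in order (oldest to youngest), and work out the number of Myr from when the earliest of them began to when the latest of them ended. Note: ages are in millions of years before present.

Eoarchean → Paleoarchean → Mesoarchean → Neoarchean → Paleoproterozoic → Paleozoic; total span 3779.098 Myr

Start ages (Ma): Eoarchean 4031, Paleoarchean 3600, Mesoarchean 3200, Neoarchean 2800, Paleoproterozoic 2500, Paleozoic 538.8.
Ordered oldest to youngest: Eoarchean, Paleoarchean, Mesoarchean, Neoarchean, Paleoproterozoic, Paleozoic.
Span = 4031 − 251.902 = 3779.098 Myr.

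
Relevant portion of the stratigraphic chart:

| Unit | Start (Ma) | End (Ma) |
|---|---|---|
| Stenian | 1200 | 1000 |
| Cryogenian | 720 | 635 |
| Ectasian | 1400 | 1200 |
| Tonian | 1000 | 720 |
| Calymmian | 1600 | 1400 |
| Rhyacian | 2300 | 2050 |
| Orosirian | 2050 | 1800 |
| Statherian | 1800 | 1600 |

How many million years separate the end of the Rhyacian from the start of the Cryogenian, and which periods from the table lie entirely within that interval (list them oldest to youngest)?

1330 million years; Orosirian, Statherian, Calymmian, Ectasian, Stenian, Tonian

The Rhyacian closes at 2050 Ma and the Cryogenian opens at 720 Ma, so the interval is 2050 − 720 = 1330 Myr.
A period fits inside if it starts at or after 2050 Ma and ends at or before 720 Ma; oldest first that gives Orosirian, Statherian, Calymmian, Ectasian, Stenian, Tonian.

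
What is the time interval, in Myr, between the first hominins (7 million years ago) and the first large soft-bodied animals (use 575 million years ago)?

575 − 7 = 568 million years.

568 million years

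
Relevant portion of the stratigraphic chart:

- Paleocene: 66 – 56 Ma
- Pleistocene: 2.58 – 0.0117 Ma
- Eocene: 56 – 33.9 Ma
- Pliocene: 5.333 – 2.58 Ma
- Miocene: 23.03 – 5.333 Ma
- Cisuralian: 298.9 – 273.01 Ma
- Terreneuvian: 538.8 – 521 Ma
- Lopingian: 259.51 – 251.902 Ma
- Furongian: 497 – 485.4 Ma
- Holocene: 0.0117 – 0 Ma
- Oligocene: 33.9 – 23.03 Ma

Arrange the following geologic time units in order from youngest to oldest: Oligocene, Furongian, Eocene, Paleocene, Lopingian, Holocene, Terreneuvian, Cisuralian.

Holocene → Oligocene → Eocene → Paleocene → Lopingian → Cisuralian → Furongian → Terreneuvian

Sorting by start age (ascending Ma, since larger Ma = older): Holocene start 0.0117, Oligocene start 33.9, Eocene start 56, Paleocene start 66, Lopingian start 259.51, Cisuralian start 298.9, Furongian start 497, Terreneuvian start 538.8.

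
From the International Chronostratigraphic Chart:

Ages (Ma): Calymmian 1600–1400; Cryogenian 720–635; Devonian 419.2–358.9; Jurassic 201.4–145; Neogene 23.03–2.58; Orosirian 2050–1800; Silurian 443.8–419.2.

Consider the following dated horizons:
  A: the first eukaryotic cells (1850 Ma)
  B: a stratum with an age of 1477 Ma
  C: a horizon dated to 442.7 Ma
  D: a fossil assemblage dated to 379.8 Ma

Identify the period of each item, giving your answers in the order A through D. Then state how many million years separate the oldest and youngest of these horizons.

A — Orosirian; B — Calymmian; C — Silurian; D — Devonian; span 1470.2 million years

Match each age against the start–end ranges in the excerpt: A = 1850 Ma → Orosirian (2050–1800); B = 1477 Ma → Calymmian (1600–1400); C = 442.7 Ma → Silurian (443.8–419.2); D = 379.8 Ma → Devonian (419.2–358.9).
The largest age is 1850 Ma and the smallest is 379.8 Ma; their difference is 1470.2 Myr.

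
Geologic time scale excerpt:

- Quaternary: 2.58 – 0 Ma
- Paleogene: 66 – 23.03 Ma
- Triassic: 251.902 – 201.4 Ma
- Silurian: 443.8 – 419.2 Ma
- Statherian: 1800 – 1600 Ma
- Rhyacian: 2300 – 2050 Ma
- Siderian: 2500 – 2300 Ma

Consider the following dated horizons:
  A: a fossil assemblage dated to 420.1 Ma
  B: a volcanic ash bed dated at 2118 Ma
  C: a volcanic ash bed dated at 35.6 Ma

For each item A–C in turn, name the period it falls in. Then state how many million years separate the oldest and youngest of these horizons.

A — Silurian; B — Rhyacian; C — Paleogene; span 2082.4 million years

Match each age against the start–end ranges in the excerpt: A = 420.1 Ma → Silurian (443.8–419.2); B = 2118 Ma → Rhyacian (2300–2050); C = 35.6 Ma → Paleogene (66–23.03).
The largest age is 2118 Ma and the smallest is 35.6 Ma; their difference is 2082.4 Myr.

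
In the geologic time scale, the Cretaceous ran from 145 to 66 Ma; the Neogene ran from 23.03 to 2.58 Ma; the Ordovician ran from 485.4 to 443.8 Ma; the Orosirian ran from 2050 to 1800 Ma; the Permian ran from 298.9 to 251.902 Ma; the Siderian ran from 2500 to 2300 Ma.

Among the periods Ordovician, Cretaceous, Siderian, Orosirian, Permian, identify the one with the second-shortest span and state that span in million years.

Start − end for each: Ordovician 485.4 − 443.8 = 41.6; Cretaceous 145 − 66 = 79; Siderian 2500 − 2300 = 200; Orosirian 2050 − 1800 = 250; Permian 298.9 − 251.902 = 46.998.
Ranking these from shortest: Ordovician < Permian < Cretaceous < Siderian < Orosirian.
Position 2 in that ranking is Permian, which lasted 46.998 Myr.

Permian, 46.998 million years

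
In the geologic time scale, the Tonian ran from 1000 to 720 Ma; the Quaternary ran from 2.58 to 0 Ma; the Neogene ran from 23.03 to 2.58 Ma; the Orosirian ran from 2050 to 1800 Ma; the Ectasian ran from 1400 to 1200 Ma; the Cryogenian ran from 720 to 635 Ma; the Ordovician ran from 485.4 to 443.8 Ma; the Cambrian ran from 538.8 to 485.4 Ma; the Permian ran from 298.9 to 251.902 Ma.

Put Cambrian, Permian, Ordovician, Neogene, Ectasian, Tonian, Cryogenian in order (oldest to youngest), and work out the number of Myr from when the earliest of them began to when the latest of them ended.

Ectasian, Tonian, Cryogenian, Cambrian, Ordovician, Permian, Neogene; total span 1397.42 Myr

Start ages (Ma): Ectasian 1400, Tonian 1000, Cryogenian 720, Cambrian 538.8, Ordovician 485.4, Permian 298.9, Neogene 23.03.
Ordered oldest to youngest: Ectasian, Tonian, Cryogenian, Cambrian, Ordovician, Permian, Neogene.
Span = 1400 − 2.58 = 1397.42 Myr.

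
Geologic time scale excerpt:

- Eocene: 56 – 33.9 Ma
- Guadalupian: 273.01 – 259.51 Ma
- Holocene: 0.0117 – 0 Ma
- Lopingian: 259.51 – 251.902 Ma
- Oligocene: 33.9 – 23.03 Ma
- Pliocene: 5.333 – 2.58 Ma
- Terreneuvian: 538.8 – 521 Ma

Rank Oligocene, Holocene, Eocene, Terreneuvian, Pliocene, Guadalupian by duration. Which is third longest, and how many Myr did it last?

Guadalupian, 13.5 million years

Start − end for each: Oligocene 33.9 − 23.03 = 10.87; Holocene 0.0117 − 0 = 0.0117; Eocene 56 − 33.9 = 22.1; Terreneuvian 538.8 − 521 = 17.8; Pliocene 5.333 − 2.58 = 2.753; Guadalupian 273.01 − 259.51 = 13.5.
Ranking these from longest: Eocene > Terreneuvian > Guadalupian > Oligocene > Pliocene > Holocene.
Position 3 in that ranking is Guadalupian, which lasted 13.5 Myr.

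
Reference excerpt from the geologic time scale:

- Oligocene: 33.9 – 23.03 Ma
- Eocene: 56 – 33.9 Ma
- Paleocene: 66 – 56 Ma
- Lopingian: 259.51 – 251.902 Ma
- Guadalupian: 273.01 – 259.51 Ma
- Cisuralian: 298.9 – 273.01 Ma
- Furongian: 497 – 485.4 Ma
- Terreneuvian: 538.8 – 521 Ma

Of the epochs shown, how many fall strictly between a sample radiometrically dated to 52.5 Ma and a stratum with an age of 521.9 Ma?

5

521.9 Ma sits inside the Terreneuvian (538.8–521) and 52.5 Ma inside the Eocene (56–33.9); neither of those is wholly between the two dates.
The listed epochs lying completely between them are Furongian, Cisuralian, Guadalupian, Lopingian, Paleocene — 5 in all.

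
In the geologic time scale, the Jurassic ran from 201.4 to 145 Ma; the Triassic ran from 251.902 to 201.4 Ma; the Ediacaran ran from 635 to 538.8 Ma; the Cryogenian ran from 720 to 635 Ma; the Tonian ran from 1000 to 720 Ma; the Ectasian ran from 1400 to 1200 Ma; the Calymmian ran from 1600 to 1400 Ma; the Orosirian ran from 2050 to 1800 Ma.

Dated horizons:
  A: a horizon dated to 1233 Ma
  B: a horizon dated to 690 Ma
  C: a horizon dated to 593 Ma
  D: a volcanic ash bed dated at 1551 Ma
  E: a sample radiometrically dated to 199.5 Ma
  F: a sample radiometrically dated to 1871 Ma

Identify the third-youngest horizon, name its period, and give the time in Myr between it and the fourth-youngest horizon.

Sorted youngest-first by Ma: E (199.5), C (593), B (690), A (1233), D (1551), F (1871).
The third youngest is B at 690 Ma, which lies in 720–635 Ma: the Cryogenian.
The fourth youngest is A at 1233 Ma; separation = |690 − 1233| = 543 Myr.

B, in the Cryogenian; 543 million years to A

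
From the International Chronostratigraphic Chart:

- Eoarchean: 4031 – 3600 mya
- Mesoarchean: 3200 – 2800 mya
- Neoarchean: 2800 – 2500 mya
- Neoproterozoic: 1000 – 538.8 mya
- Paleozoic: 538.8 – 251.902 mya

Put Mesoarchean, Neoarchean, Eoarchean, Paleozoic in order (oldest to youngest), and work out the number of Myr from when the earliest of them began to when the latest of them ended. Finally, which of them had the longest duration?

Eoarchean → Mesoarchean → Neoarchean → Paleozoic; total span 3779.098 Myr; longest is Eoarchean

Start ages (Ma): Eoarchean 4031, Mesoarchean 3200, Neoarchean 2800, Paleozoic 538.8.
Ordered oldest to youngest: Eoarchean, Mesoarchean, Neoarchean, Paleozoic.
Span = 4031 − 251.902 = 3779.098 Myr.
Durations: Neoarchean 300, Eoarchean 431, Paleozoic 286.898, Mesoarchean 400 → longest is Eoarchean (431 Myr).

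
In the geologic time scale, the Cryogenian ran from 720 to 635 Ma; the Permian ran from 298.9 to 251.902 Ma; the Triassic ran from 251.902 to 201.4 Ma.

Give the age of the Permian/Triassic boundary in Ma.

The Permian ends and the Triassic begins at 251.902 Ma.

251.902 Ma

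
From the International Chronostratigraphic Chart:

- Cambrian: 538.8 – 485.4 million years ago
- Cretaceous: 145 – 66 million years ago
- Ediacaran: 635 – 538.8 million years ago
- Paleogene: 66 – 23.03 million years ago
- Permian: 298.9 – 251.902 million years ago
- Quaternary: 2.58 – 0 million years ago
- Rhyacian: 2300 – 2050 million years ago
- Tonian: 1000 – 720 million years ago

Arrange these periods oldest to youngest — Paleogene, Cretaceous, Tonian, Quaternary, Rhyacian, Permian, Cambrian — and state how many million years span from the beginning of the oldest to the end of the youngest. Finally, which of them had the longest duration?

Rhyacian, Tonian, Cambrian, Permian, Cretaceous, Paleogene, Quaternary; total span 2300 Myr; longest is Tonian

Start ages (Ma): Rhyacian 2300, Tonian 1000, Cambrian 538.8, Permian 298.9, Cretaceous 145, Paleogene 66, Quaternary 2.58.
Ordered oldest to youngest: Rhyacian, Tonian, Cambrian, Permian, Cretaceous, Paleogene, Quaternary.
Span = 2300 − 0 = 2300 Myr.
Durations: Cretaceous 79, Tonian 280, Paleogene 42.97, Quaternary 2.58, Rhyacian 250, Cambrian 53.4, Permian 46.998 → longest is Tonian (280 Myr).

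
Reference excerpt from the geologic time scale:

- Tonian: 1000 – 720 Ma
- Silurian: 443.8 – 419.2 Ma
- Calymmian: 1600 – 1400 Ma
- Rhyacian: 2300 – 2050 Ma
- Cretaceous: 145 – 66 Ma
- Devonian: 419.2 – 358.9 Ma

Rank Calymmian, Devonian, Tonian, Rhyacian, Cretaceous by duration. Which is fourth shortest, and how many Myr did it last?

Start − end for each: Calymmian 1600 − 1400 = 200; Devonian 419.2 − 358.9 = 60.3; Tonian 1000 − 720 = 280; Rhyacian 2300 − 2050 = 250; Cretaceous 145 − 66 = 79.
Ranking these from shortest: Devonian < Cretaceous < Calymmian < Rhyacian < Tonian.
Position 4 in that ranking is Rhyacian, which lasted 250 Myr.

Rhyacian, 250 million years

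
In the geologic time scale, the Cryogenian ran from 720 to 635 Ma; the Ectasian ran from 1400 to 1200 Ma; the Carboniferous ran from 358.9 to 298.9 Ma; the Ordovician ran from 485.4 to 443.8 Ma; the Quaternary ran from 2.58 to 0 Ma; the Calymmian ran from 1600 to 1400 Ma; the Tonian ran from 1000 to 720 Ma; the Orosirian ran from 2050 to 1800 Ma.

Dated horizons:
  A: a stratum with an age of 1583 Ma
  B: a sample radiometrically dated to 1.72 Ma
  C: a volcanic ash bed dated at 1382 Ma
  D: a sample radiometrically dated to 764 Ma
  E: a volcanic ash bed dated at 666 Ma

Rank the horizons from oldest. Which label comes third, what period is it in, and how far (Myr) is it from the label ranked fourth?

Sorted oldest-first by Ma: A (1583), C (1382), D (764), E (666), B (1.72).
The third oldest is D at 764 Ma, which lies in 1000–720 Ma: the Tonian.
The fourth oldest is E at 666 Ma; separation = |764 − 666| = 98 Myr.

D, in the Tonian; 98 million years to E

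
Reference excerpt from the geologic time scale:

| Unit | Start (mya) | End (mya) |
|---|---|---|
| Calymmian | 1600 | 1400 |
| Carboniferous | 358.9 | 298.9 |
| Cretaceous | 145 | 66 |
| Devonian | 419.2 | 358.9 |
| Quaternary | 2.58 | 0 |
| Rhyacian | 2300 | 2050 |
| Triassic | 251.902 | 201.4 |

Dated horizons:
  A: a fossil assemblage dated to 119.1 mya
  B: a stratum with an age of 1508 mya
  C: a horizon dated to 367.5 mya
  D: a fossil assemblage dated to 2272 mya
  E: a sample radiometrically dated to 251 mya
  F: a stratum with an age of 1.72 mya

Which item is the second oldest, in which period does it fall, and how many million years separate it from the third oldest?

B, in the Calymmian; 1140.5 million years to C

Larger Ma means older, so oldest first: D 2272 > B 1508 > C 367.5 > E 251 > A 119.1 > F 1.72.
Counting 2 along gives B (1508 Ma); the excerpt puts that inside the Calymmian, 1600–1400 Ma.
Next in line is C (367.5 Ma), and 1508 − 367.5 = 1140.5 Myr.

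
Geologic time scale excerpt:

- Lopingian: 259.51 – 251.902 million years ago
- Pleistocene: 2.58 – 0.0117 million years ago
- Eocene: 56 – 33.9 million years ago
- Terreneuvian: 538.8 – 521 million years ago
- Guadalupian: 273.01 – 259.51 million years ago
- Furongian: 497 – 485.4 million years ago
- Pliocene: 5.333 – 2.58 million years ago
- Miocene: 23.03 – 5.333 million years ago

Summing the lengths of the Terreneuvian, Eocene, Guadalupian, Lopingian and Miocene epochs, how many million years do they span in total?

78.705 million years

Each duration: Terreneuvian = 17.8; Eocene = 22.1; Guadalupian = 13.5; Lopingian = 7.608; Miocene = 17.697.
Sum: 17.8 + 22.1 + 13.5 + 7.608 + 17.697 = 78.705 Myr.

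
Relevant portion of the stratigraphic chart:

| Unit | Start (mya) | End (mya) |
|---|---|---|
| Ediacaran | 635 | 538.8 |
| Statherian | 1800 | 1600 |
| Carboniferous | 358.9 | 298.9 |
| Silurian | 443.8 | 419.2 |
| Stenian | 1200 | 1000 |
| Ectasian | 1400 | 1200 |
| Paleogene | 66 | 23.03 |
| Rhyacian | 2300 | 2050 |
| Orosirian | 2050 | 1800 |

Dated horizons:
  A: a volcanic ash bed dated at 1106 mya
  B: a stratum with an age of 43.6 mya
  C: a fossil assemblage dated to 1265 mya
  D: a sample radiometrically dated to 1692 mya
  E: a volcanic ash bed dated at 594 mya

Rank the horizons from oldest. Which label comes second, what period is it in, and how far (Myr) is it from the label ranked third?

Larger Ma means older, so oldest first: D 1692 > C 1265 > A 1106 > E 594 > B 43.6.
Counting 2 along gives C (1265 Ma); the excerpt puts that inside the Ectasian, 1400–1200 Ma.
Next in line is A (1106 Ma), and 1265 − 1106 = 159 Myr.

C, in the Ectasian; 159 million years to A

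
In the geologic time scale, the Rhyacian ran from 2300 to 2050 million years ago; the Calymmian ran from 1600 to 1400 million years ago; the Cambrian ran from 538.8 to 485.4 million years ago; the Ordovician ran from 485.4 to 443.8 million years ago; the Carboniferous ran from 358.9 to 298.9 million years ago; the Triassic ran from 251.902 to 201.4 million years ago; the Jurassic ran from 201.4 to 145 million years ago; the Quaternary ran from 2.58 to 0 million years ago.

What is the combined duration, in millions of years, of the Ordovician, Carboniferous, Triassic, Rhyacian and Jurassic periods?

Each duration: Ordovician = 41.6; Carboniferous = 60; Triassic = 50.502; Rhyacian = 250; Jurassic = 56.4.
Sum: 41.6 + 60 + 50.502 + 250 + 56.4 = 458.502 Myr.

458.502 million years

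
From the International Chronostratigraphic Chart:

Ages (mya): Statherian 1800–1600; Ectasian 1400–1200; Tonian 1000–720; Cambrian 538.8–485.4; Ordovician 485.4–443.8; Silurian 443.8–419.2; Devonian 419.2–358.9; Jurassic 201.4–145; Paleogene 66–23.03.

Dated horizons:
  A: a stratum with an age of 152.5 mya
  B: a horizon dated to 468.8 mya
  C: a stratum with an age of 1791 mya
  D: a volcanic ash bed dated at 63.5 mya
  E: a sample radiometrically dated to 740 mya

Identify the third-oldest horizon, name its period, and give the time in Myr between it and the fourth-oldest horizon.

Larger Ma means older, so oldest first: C 1791 > E 740 > B 468.8 > A 152.5 > D 63.5.
Counting 3 along gives B (468.8 Ma); the excerpt puts that inside the Ordovician, 485.4–443.8 Ma.
Next in line is A (152.5 Ma), and 468.8 − 152.5 = 316.3 Myr.

B, in the Ordovician; 316.3 million years to A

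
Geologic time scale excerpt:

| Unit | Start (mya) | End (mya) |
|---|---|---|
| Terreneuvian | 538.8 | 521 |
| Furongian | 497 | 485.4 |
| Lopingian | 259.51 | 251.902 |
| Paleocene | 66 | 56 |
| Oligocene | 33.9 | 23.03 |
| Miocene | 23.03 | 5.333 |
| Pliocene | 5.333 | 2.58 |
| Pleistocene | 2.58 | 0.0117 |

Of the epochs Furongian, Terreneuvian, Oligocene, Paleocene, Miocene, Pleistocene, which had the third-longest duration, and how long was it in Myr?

Start − end for each: Furongian 497 − 485.4 = 11.6; Terreneuvian 538.8 − 521 = 17.8; Oligocene 33.9 − 23.03 = 10.87; Paleocene 66 − 56 = 10; Miocene 23.03 − 5.333 = 17.697; Pleistocene 2.58 − 0.0117 = 2.5683.
Ranking these from longest: Terreneuvian > Miocene > Furongian > Oligocene > Paleocene > Pleistocene.
Position 3 in that ranking is Furongian, which lasted 11.6 Myr.

Furongian, 11.6 million years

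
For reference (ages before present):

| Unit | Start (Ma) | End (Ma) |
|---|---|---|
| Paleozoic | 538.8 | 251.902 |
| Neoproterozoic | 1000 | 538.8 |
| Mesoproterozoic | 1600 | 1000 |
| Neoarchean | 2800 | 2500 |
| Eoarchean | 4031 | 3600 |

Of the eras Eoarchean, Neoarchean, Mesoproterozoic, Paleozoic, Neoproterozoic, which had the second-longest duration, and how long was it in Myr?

Start − end for each: Eoarchean 4031 − 3600 = 431; Neoarchean 2800 − 2500 = 300; Mesoproterozoic 1600 − 1000 = 600; Paleozoic 538.8 − 251.902 = 286.898; Neoproterozoic 1000 − 538.8 = 461.2.
Ranking these from longest: Mesoproterozoic > Neoproterozoic > Eoarchean > Neoarchean > Paleozoic.
Position 2 in that ranking is Neoproterozoic, which lasted 461.2 Myr.

Neoproterozoic, 461.2 million years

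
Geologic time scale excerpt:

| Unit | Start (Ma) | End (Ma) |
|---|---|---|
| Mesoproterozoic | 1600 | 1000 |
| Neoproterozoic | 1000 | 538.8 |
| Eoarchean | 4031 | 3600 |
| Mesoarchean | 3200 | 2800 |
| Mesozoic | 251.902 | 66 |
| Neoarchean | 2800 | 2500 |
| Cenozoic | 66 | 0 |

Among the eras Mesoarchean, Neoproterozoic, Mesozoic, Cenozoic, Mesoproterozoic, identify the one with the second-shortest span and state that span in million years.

Mesozoic, 185.902 million years

Start − end for each: Mesoarchean 3200 − 2800 = 400; Neoproterozoic 1000 − 538.8 = 461.2; Mesozoic 251.902 − 66 = 185.902; Cenozoic 66 − 0 = 66; Mesoproterozoic 1600 − 1000 = 600.
Ranking these from shortest: Cenozoic < Mesozoic < Mesoarchean < Neoproterozoic < Mesoproterozoic.
Position 2 in that ranking is Mesozoic, which lasted 185.902 Myr.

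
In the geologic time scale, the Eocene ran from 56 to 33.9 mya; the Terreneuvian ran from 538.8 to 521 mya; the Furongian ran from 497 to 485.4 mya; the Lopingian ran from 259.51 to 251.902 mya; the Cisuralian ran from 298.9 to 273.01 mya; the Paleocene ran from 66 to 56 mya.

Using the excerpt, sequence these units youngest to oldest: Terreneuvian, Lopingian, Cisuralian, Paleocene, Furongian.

Paleocene, Lopingian, Cisuralian, Furongian, Terreneuvian

Read off each span (Ma): Terreneuvian 538.8–521; Lopingian 259.51–251.902; Cisuralian 298.9–273.01; Paleocene 66–56; Furongian 497–485.4.
Larger Ma is older, so oldest→youngest is Terreneuvian, Furongian, Cisuralian, Lopingian, Paleocene; reverse it for youngest→oldest.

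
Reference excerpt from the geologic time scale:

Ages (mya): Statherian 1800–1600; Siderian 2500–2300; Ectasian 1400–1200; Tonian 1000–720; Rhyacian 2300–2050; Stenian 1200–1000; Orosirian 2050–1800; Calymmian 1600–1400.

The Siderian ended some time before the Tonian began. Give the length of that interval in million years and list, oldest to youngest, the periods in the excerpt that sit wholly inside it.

The Siderian closes at 2300 Ma and the Tonian opens at 1000 Ma, so the interval is 2300 − 1000 = 1300 Myr.
A period fits inside if it starts at or after 2300 Ma and ends at or before 1000 Ma; oldest first that gives Rhyacian, Orosirian, Statherian, Calymmian, Ectasian, Stenian.

1300 million years; Rhyacian, Orosirian, Statherian, Calymmian, Ectasian, Stenian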